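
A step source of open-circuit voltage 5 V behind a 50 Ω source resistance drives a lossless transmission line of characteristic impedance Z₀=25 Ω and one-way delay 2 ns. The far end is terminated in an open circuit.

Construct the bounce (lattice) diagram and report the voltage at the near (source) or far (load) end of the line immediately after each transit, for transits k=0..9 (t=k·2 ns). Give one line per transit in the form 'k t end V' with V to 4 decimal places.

Γ_L=1.000000, Γ_S=0.333333; launch V₁=5·25/75=1.666667
k=0 src: V=1.6667
k=1 load: inc=1.666667, refl=1.666667·1.000000=1.6667; V=0.000000+1.666667+1.666667=3.3333
k=2 src: inc=1.666667, refl=1.666667·0.333333=0.5556; V=1.666667+1.666667+0.555556=3.8889
k=3 load: inc=0.555556, refl=0.555556·1.000000=0.5556; V=3.333333+0.555556+0.555556=4.4444
k=4 src: inc=0.555556, refl=0.555556·0.333333=0.1852; V=3.888889+0.555556+0.185185=4.6296
k=5 load: inc=0.185185, refl=0.185185·1.000000=0.1852; V=4.444444+0.185185+0.185185=4.8148
k=6 src: inc=0.185185, refl=0.185185·0.333333=0.0617; V=4.629630+0.185185+0.061728=4.8765
k=7 load: inc=0.061728, refl=0.061728·1.000000=0.0617; V=4.814815+0.061728+0.061728=4.9383
k=8 src: inc=0.061728, refl=0.061728·0.333333=0.0206; V=4.876543+0.061728+0.020576=4.9588
k=9 load: inc=0.020576, refl=0.020576·1.000000=0.0206; V=4.938272+0.020576+0.020576=4.9794

0 0 source 1.6667
1 2 load 3.3333
2 4 source 3.8889
3 6 load 4.4444
4 8 source 4.6296
5 10 load 4.8148
6 12 source 4.8765
7 14 load 4.9383
8 16 source 4.9588
9 18 load 4.9794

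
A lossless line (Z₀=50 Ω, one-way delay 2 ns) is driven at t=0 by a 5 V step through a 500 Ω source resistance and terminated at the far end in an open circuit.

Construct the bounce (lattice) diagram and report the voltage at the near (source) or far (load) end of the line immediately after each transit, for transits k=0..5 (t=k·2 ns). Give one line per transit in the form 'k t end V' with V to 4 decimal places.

Γ_L=1.000000, Γ_S=0.818182; launch V₁=5·50/550=0.454545
k=0 src: V=0.4545
k=1 load: inc=0.454545, refl=0.454545·1.000000=0.4545; V=0.000000+0.454545+0.454545=0.9091
k=2 src: inc=0.454545, refl=0.454545·0.818182=0.3719; V=0.454545+0.454545+0.371901=1.2810
k=3 load: inc=0.371901, refl=0.371901·1.000000=0.3719; V=0.909091+0.371901+0.371901=1.6529
k=4 src: inc=0.371901, refl=0.371901·0.818182=0.3043; V=1.280992+0.371901+0.304282=1.9572
k=5 load: inc=0.304282, refl=0.304282·1.000000=0.3043; V=1.652893+0.304282+0.304282=2.2615

0 0 source 0.4545
1 2 load 0.9091
2 4 source 1.2810
3 6 load 1.6529
4 8 source 1.9572
5 10 load 2.2615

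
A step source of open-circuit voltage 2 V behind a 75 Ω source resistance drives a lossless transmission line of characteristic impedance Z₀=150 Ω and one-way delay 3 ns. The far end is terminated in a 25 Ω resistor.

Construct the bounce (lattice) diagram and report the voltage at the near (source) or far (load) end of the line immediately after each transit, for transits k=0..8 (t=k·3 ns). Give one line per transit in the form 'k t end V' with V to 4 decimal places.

Γ_L=-0.714286, Γ_S=-0.333333; launch V₁=2·150/225=1.333333
k=0 src: V=1.3333
k=1 load: inc=1.333333, refl=1.333333·-0.714286=-0.9524; V=0.000000+1.333333+-0.952381=0.3810
k=2 src: inc=-0.952381, refl=-0.952381·-0.333333=0.3175; V=1.333333+-0.952381+0.317460=0.6984
k=3 load: inc=0.317460, refl=0.317460·-0.714286=-0.2268; V=0.380952+0.317460+-0.226757=0.4717
k=4 src: inc=-0.226757, refl=-0.226757·-0.333333=0.0756; V=0.698413+-0.226757+0.075586=0.5472
k=5 load: inc=0.075586, refl=0.075586·-0.714286=-0.0540; V=0.471655+0.075586+-0.053990=0.4933
k=6 src: inc=-0.053990, refl=-0.053990·-0.333333=0.0180; V=0.547241+-0.053990+0.017997=0.5112
k=7 load: inc=0.017997, refl=0.017997·-0.714286=-0.0129; V=0.493251+0.017997+-0.012855=0.4984
k=8 src: inc=-0.012855, refl=-0.012855·-0.333333=0.0043; V=0.511248+-0.012855+0.004285=0.5027

0 0 source 1.3333
1 3 load 0.3810
2 6 source 0.6984
3 9 load 0.4717
4 12 source 0.5472
5 15 load 0.4933
6 18 source 0.5112
7 21 load 0.4984
8 24 source 0.5027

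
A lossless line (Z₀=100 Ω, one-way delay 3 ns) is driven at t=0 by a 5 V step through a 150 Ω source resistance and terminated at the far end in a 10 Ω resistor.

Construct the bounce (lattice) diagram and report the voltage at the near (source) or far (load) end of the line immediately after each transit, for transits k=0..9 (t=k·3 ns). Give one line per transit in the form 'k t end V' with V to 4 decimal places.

Γ_L=-0.818182, Γ_S=0.200000; launch V₁=5·100/250=2.000000
k=0 src: V=2.0000
k=1 load: inc=2.000000, refl=2.000000·-0.818182=-1.6364; V=0.000000+2.000000+-1.636364=0.3636
k=2 src: inc=-1.636364, refl=-1.636364·0.200000=-0.3273; V=2.000000+-1.636364+-0.327273=0.0364
k=3 load: inc=-0.327273, refl=-0.327273·-0.818182=0.2678; V=0.363636+-0.327273+0.267769=0.3041
k=4 src: inc=0.267769, refl=0.267769·0.200000=0.0536; V=0.036364+0.267769+0.053554=0.3577
k=5 load: inc=0.053554, refl=0.053554·-0.818182=-0.0438; V=0.304132+0.053554+-0.043817=0.3139
k=6 src: inc=-0.043817, refl=-0.043817·0.200000=-0.0088; V=0.357686+-0.043817+-0.008763=0.3051
k=7 load: inc=-0.008763, refl=-0.008763·-0.818182=0.0072; V=0.313869+-0.008763+0.007170=0.3123
k=8 src: inc=0.007170, refl=0.007170·0.200000=0.0014; V=0.305106+0.007170+0.001434=0.3137
k=9 load: inc=0.001434, refl=0.001434·-0.818182=-0.0012; V=0.312276+0.001434+-0.001173=0.3125

0 0 source 2.0000
1 3 load 0.3636
2 6 source 0.0364
3 9 load 0.3041
4 12 source 0.3577
5 15 load 0.3139
6 18 source 0.3051
7 21 load 0.3123
8 24 source 0.3137
9 27 load 0.3125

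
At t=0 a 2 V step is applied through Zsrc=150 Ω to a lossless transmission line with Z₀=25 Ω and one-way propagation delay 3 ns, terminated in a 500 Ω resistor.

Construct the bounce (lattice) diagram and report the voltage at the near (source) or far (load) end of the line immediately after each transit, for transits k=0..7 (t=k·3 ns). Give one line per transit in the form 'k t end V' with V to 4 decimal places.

Γ_L=0.904762, Γ_S=0.714286; launch V₁=2·25/175=0.285714
k=0 src: V=0.2857
k=1 load: inc=0.285714, refl=0.285714·0.904762=0.2585; V=0.000000+0.285714+0.258503=0.5442
k=2 src: inc=0.258503, refl=0.258503·0.714286=0.1846; V=0.285714+0.258503+0.184645=0.7289
k=3 load: inc=0.184645, refl=0.184645·0.904762=0.1671; V=0.544218+0.184645+0.167060=0.8959
k=4 src: inc=0.167060, refl=0.167060·0.714286=0.1193; V=0.728863+0.167060+0.119329=1.0153
k=5 load: inc=0.119329, refl=0.119329·0.904762=0.1080; V=0.895923+0.119329+0.107964=1.1232
k=6 src: inc=0.107964, refl=0.107964·0.714286=0.0771; V=1.015252+0.107964+0.077117=1.2003
k=7 load: inc=0.077117, refl=0.077117·0.904762=0.0698; V=1.123216+0.077117+0.069773=1.2701

0 0 source 0.2857
1 3 load 0.5442
2 6 source 0.7289
3 9 load 0.8959
4 12 source 1.0153
5 15 load 1.1232
6 18 source 1.2003
7 21 load 1.2701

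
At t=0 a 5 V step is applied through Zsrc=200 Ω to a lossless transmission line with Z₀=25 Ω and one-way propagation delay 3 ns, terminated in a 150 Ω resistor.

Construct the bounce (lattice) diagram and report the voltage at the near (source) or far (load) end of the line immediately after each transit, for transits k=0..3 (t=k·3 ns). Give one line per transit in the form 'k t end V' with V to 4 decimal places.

0 0 source 0.5556
1 3 load 0.9524
2 6 source 1.2610
3 9 load 1.4815

Γ_L=0.714286, Γ_S=0.777778; launch V₁=5·25/225=0.555556
k=0 src: V=0.5556
k=1 load: inc=0.555556, refl=0.555556·0.714286=0.3968; V=0.000000+0.555556+0.396825=0.9524
k=2 src: inc=0.396825, refl=0.396825·0.777778=0.3086; V=0.555556+0.396825+0.308642=1.2610
k=3 load: inc=0.308642, refl=0.308642·0.714286=0.2205; V=0.952381+0.308642+0.220459=1.4815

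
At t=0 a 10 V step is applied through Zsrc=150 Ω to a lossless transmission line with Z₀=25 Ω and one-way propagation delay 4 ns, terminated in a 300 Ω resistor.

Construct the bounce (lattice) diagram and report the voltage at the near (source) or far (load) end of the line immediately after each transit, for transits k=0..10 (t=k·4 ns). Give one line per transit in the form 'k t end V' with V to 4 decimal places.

Γ_L=0.846154, Γ_S=0.714286; launch V₁=10·25/175=1.428571
k=0 src: V=1.4286
k=1 load: inc=1.428571, refl=1.428571·0.846154=1.2088; V=0.000000+1.428571+1.208791=2.6374
k=2 src: inc=1.208791, refl=1.208791·0.714286=0.8634; V=1.428571+1.208791+0.863422=3.5008
k=3 load: inc=0.863422, refl=0.863422·0.846154=0.7306; V=2.637363+0.863422+0.730588=4.2314
k=4 src: inc=0.730588, refl=0.730588·0.714286=0.5218; V=3.500785+0.730588+0.521849=4.7532
k=5 load: inc=0.521849, refl=0.521849·0.846154=0.4416; V=4.231373+0.521849+0.441564=5.1948
k=6 src: inc=0.441564, refl=0.441564·0.714286=0.3154; V=4.753222+0.441564+0.315403=5.5102
k=7 load: inc=0.315403, refl=0.315403·0.846154=0.2669; V=5.194786+0.315403+0.266879=5.7771
k=8 src: inc=0.266879, refl=0.266879·0.714286=0.1906; V=5.510189+0.266879+0.190628=5.9677
k=9 load: inc=0.190628, refl=0.190628·0.846154=0.1613; V=5.777068+0.190628+0.161301=6.1290
k=10 src: inc=0.161301, refl=0.161301·0.714286=0.1152; V=5.967697+0.161301+0.115215=6.2442

0 0 source 1.4286
1 4 load 2.6374
2 8 source 3.5008
3 12 load 4.2314
4 16 source 4.7532
5 20 load 5.1948
6 24 source 5.5102
7 28 load 5.7771
8 32 source 5.9677
9 36 load 6.1290
10 40 source 6.2442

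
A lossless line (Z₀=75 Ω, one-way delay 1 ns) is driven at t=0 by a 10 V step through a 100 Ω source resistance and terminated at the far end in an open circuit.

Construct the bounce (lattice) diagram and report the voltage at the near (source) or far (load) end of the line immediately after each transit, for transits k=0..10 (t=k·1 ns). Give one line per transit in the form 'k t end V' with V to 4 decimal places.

Γ_L=1.000000, Γ_S=0.142857; launch V₁=10·75/175=4.285714
k=0 src: V=4.2857
k=1 load: inc=4.285714, refl=4.285714·1.000000=4.2857; V=0.000000+4.285714+4.285714=8.5714
k=2 src: inc=4.285714, refl=4.285714·0.142857=0.6122; V=4.285714+4.285714+0.612245=9.1837
k=3 load: inc=0.612245, refl=0.612245·1.000000=0.6122; V=8.571429+0.612245+0.612245=9.7959
k=4 src: inc=0.612245, refl=0.612245·0.142857=0.0875; V=9.183673+0.612245+0.087464=9.8834
k=5 load: inc=0.087464, refl=0.087464·1.000000=0.0875; V=9.795918+0.087464+0.087464=9.9708
k=6 src: inc=0.087464, refl=0.087464·0.142857=0.0125; V=9.883382+0.087464+0.012495=9.9833
k=7 load: inc=0.012495, refl=0.012495·1.000000=0.0125; V=9.970845+0.012495+0.012495=9.9958
k=8 src: inc=0.012495, refl=0.012495·0.142857=0.0018; V=9.983340+0.012495+0.001785=9.9976
k=9 load: inc=0.001785, refl=0.001785·1.000000=0.0018; V=9.995835+0.001785+0.001785=9.9994
k=10 src: inc=0.001785, refl=0.001785·0.142857=0.0003; V=9.997620+0.001785+0.000255=9.9997

0 0 source 4.2857
1 1 load 8.5714
2 2 source 9.1837
3 3 load 9.7959
4 4 source 9.8834
5 5 load 9.9708
6 6 source 9.9833
7 7 load 9.9958
8 8 source 9.9976
9 9 load 9.9994
10 10 source 9.9997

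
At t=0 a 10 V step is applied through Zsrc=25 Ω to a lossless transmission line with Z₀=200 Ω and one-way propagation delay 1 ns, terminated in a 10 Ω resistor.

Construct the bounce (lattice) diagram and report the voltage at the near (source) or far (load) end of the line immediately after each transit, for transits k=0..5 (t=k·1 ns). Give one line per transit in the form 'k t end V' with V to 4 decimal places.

0 0 source 8.8889
1 1 load 0.8466
2 2 source 7.1017
3 3 load 1.4423
4 4 source 5.8441
5 5 load 1.8615

Γ_L=-0.904762, Γ_S=-0.777778; launch V₁=10·200/225=8.888889
k=0 src: V=8.8889
k=1 load: inc=8.888889, refl=8.888889·-0.904762=-8.0423; V=0.000000+8.888889+-8.042328=0.8466
k=2 src: inc=-8.042328, refl=-8.042328·-0.777778=6.2551; V=8.888889+-8.042328+6.255144=7.1017
k=3 load: inc=6.255144, refl=6.255144·-0.904762=-5.6594; V=0.846561+6.255144+-5.659416=1.4423
k=4 src: inc=-5.659416, refl=-5.659416·-0.777778=4.4018; V=7.101705+-5.659416+4.401768=5.8441
k=5 load: inc=4.401768, refl=4.401768·-0.904762=-3.9826; V=1.442289+4.401768+-3.982552=1.8615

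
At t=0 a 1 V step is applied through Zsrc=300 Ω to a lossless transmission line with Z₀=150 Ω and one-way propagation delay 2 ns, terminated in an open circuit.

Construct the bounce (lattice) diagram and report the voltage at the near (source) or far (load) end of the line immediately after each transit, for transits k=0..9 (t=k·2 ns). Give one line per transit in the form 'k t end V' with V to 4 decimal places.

0 0 source 0.3333
1 2 load 0.6667
2 4 source 0.7778
3 6 load 0.8889
4 8 source 0.9259
5 10 load 0.9630
6 12 source 0.9753
7 14 load 0.9877
8 16 source 0.9918
9 18 load 0.9959

Γ_L=1.000000, Γ_S=0.333333; launch V₁=1·150/450=0.333333
k=0 src: V=0.3333
k=1 load: inc=0.333333, refl=0.333333·1.000000=0.3333; V=0.000000+0.333333+0.333333=0.6667
k=2 src: inc=0.333333, refl=0.333333·0.333333=0.1111; V=0.333333+0.333333+0.111111=0.7778
k=3 load: inc=0.111111, refl=0.111111·1.000000=0.1111; V=0.666667+0.111111+0.111111=0.8889
k=4 src: inc=0.111111, refl=0.111111·0.333333=0.0370; V=0.777778+0.111111+0.037037=0.9259
k=5 load: inc=0.037037, refl=0.037037·1.000000=0.0370; V=0.888889+0.037037+0.037037=0.9630
k=6 src: inc=0.037037, refl=0.037037·0.333333=0.0123; V=0.925926+0.037037+0.012346=0.9753
k=7 load: inc=0.012346, refl=0.012346·1.000000=0.0123; V=0.962963+0.012346+0.012346=0.9877
k=8 src: inc=0.012346, refl=0.012346·0.333333=0.0041; V=0.975309+0.012346+0.004115=0.9918
k=9 load: inc=0.004115, refl=0.004115·1.000000=0.0041; V=0.987654+0.004115+0.004115=0.9959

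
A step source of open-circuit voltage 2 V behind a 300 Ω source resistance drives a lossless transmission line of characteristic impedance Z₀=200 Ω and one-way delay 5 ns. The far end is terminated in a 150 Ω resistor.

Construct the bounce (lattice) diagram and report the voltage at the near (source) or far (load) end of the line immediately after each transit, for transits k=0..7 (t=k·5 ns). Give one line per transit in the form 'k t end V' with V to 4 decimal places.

0 0 source 0.8000
1 5 load 0.6857
2 10 source 0.6629
3 15 load 0.6661
4 20 source 0.6668
5 25 load 0.6667
6 30 source 0.6667
7 35 load 0.6667

Γ_L=-0.142857, Γ_S=0.200000; launch V₁=2·200/500=0.800000
k=0 src: V=0.8000
k=1 load: inc=0.800000, refl=0.800000·-0.142857=-0.1143; V=0.000000+0.800000+-0.114286=0.6857
k=2 src: inc=-0.114286, refl=-0.114286·0.200000=-0.0229; V=0.800000+-0.114286+-0.022857=0.6629
k=3 load: inc=-0.022857, refl=-0.022857·-0.142857=0.0033; V=0.685714+-0.022857+0.003265=0.6661
k=4 src: inc=0.003265, refl=0.003265·0.200000=0.0007; V=0.662857+0.003265+0.000653=0.6668
k=5 load: inc=0.000653, refl=0.000653·-0.142857=-0.0001; V=0.666122+0.000653+-0.000093=0.6667
k=6 src: inc=-0.000093, refl=-0.000093·0.200000=-0.0000; V=0.666776+-0.000093+-0.000019=0.6667
k=7 load: inc=-0.000019, refl=-0.000019·-0.142857=0.0000; V=0.666682+-0.000019+0.000003=0.6667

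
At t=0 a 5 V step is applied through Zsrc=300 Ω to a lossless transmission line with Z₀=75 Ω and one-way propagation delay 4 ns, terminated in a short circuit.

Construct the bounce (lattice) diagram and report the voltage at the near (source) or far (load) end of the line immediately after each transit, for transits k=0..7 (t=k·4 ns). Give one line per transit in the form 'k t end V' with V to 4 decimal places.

Γ_L=-1.000000, Γ_S=0.600000; launch V₁=5·75/375=1.000000
k=0 src: V=1.0000
k=1 load: inc=1.000000, refl=1.000000·-1.000000=-1.0000; V=0.000000+1.000000+-1.000000=0.0000
k=2 src: inc=-1.000000, refl=-1.000000·0.600000=-0.6000; V=1.000000+-1.000000+-0.600000=-0.6000
k=3 load: inc=-0.600000, refl=-0.600000·-1.000000=0.6000; V=0.000000+-0.600000+0.600000=0.0000
k=4 src: inc=0.600000, refl=0.600000·0.600000=0.3600; V=-0.600000+0.600000+0.360000=0.3600
k=5 load: inc=0.360000, refl=0.360000·-1.000000=-0.3600; V=0.000000+0.360000+-0.360000=0.0000
k=6 src: inc=-0.360000, refl=-0.360000·0.600000=-0.2160; V=0.360000+-0.360000+-0.216000=-0.2160
k=7 load: inc=-0.216000, refl=-0.216000·-1.000000=0.2160; V=0.000000+-0.216000+0.216000=0.0000

0 0 source 1.0000
1 4 load 0.0000
2 8 source -0.6000
3 12 load 0.0000
4 16 source 0.3600
5 20 load 0.0000
6 24 source -0.2160
7 28 load 0.0000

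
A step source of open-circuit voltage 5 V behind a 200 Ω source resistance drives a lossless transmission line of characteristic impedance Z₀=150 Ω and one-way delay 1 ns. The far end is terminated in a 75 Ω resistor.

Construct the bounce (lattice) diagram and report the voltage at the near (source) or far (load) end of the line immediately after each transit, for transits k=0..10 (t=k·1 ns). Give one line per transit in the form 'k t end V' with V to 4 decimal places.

0 0 source 2.1429
1 1 load 1.4286
2 2 source 1.3265
3 3 load 1.3605
4 4 source 1.3654
5 5 load 1.3638
6 6 source 1.3636
7 7 load 1.3636
8 8 source 1.3636
9 9 load 1.3636
10 10 source 1.3636

Γ_L=-0.333333, Γ_S=0.142857; launch V₁=5·150/350=2.142857
k=0 src: V=2.1429
k=1 load: inc=2.142857, refl=2.142857·-0.333333=-0.7143; V=0.000000+2.142857+-0.714286=1.4286
k=2 src: inc=-0.714286, refl=-0.714286·0.142857=-0.1020; V=2.142857+-0.714286+-0.102041=1.3265
k=3 load: inc=-0.102041, refl=-0.102041·-0.333333=0.0340; V=1.428571+-0.102041+0.034014=1.3605
k=4 src: inc=0.034014, refl=0.034014·0.142857=0.0049; V=1.326531+0.034014+0.004859=1.3654
k=5 load: inc=0.004859, refl=0.004859·-0.333333=-0.0016; V=1.360544+0.004859+-0.001620=1.3638
k=6 src: inc=-0.001620, refl=-0.001620·0.142857=-0.0002; V=1.365403+-0.001620+-0.000231=1.3636
k=7 load: inc=-0.000231, refl=-0.000231·-0.333333=0.0001; V=1.363784+-0.000231+0.000077=1.3636
k=8 src: inc=0.000077, refl=0.000077·0.142857=0.0000; V=1.363552+0.000077+0.000011=1.3636
k=9 load: inc=0.000011, refl=0.000011·-0.333333=-0.0000; V=1.363629+0.000011+-0.000004=1.3636
k=10 src: inc=-0.000004, refl=-0.000004·0.142857=-0.0000; V=1.363640+-0.000004+-0.000001=1.3636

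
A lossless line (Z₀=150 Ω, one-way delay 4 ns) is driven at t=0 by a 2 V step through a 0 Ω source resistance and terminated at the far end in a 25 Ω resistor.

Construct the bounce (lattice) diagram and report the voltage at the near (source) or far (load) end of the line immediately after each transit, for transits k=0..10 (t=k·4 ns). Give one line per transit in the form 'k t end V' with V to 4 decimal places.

Γ_L=-0.714286, Γ_S=-1.000000; launch V₁=2·150/150=2.000000
k=0 src: V=2.0000
k=1 load: inc=2.000000, refl=2.000000·-0.714286=-1.4286; V=0.000000+2.000000+-1.428571=0.5714
k=2 src: inc=-1.428571, refl=-1.428571·-1.000000=1.4286; V=2.000000+-1.428571+1.428571=2.0000
k=3 load: inc=1.428571, refl=1.428571·-0.714286=-1.0204; V=0.571429+1.428571+-1.020408=0.9796
k=4 src: inc=-1.020408, refl=-1.020408·-1.000000=1.0204; V=2.000000+-1.020408+1.020408=2.0000
k=5 load: inc=1.020408, refl=1.020408·-0.714286=-0.7289; V=0.979592+1.020408+-0.728863=1.2711
k=6 src: inc=-0.728863, refl=-0.728863·-1.000000=0.7289; V=2.000000+-0.728863+0.728863=2.0000
k=7 load: inc=0.728863, refl=0.728863·-0.714286=-0.5206; V=1.271137+0.728863+-0.520616=1.4794
k=8 src: inc=-0.520616, refl=-0.520616·-1.000000=0.5206; V=2.000000+-0.520616+0.520616=2.0000
k=9 load: inc=0.520616, refl=0.520616·-0.714286=-0.3719; V=1.479384+0.520616+-0.371869=1.6281
k=10 src: inc=-0.371869, refl=-0.371869·-1.000000=0.3719; V=2.000000+-0.371869+0.371869=2.0000

0 0 source 2.0000
1 4 load 0.5714
2 8 source 2.0000
3 12 load 0.9796
4 16 source 2.0000
5 20 load 1.2711
6 24 source 2.0000
7 28 load 1.4794
8 32 source 2.0000
9 36 load 1.6281
10 40 source 2.0000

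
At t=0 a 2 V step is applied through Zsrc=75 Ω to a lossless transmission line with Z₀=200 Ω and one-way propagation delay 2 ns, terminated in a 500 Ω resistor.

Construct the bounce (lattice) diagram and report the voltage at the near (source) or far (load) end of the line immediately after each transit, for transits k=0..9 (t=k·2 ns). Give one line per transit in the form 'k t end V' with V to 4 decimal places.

Γ_L=0.428571, Γ_S=-0.454545; launch V₁=2·200/275=1.454545
k=0 src: V=1.4545
k=1 load: inc=1.454545, refl=1.454545·0.428571=0.6234; V=0.000000+1.454545+0.623377=2.0779
k=2 src: inc=0.623377, refl=0.623377·-0.454545=-0.2834; V=1.454545+0.623377+-0.283353=1.7946
k=3 load: inc=-0.283353, refl=-0.283353·0.428571=-0.1214; V=2.077922+-0.283353+-0.121437=1.6731
k=4 src: inc=-0.121437, refl=-0.121437·-0.454545=0.0552; V=1.794569+-0.121437+0.055199=1.7283
k=5 load: inc=0.055199, refl=0.055199·0.428571=0.0237; V=1.673132+0.055199+0.023657=1.7520
k=6 src: inc=0.023657, refl=0.023657·-0.454545=-0.0108; V=1.728331+0.023657+-0.010753=1.7412
k=7 load: inc=-0.010753, refl=-0.010753·0.428571=-0.0046; V=1.751987+-0.010753+-0.004608=1.7366
k=8 src: inc=-0.004608, refl=-0.004608·-0.454545=0.0021; V=1.741234+-0.004608+0.002095=1.7387
k=9 load: inc=0.002095, refl=0.002095·0.428571=0.0009; V=1.736626+0.002095+0.000898=1.7396

0 0 source 1.4545
1 2 load 2.0779
2 4 source 1.7946
3 6 load 1.6731
4 8 source 1.7283
5 10 load 1.7520
6 12 source 1.7412
7 14 load 1.7366
8 16 source 1.7387
9 18 load 1.7396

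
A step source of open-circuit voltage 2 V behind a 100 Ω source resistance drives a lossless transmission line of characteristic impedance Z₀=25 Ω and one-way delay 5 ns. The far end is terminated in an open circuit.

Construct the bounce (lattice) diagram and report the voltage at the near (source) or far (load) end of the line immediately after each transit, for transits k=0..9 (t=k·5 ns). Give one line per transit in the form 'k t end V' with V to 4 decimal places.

Γ_L=1.000000, Γ_S=0.600000; launch V₁=2·25/125=0.400000
k=0 src: V=0.4000
k=1 load: inc=0.400000, refl=0.400000·1.000000=0.4000; V=0.000000+0.400000+0.400000=0.8000
k=2 src: inc=0.400000, refl=0.400000·0.600000=0.2400; V=0.400000+0.400000+0.240000=1.0400
k=3 load: inc=0.240000, refl=0.240000·1.000000=0.2400; V=0.800000+0.240000+0.240000=1.2800
k=4 src: inc=0.240000, refl=0.240000·0.600000=0.1440; V=1.040000+0.240000+0.144000=1.4240
k=5 load: inc=0.144000, refl=0.144000·1.000000=0.1440; V=1.280000+0.144000+0.144000=1.5680
k=6 src: inc=0.144000, refl=0.144000·0.600000=0.0864; V=1.424000+0.144000+0.086400=1.6544
k=7 load: inc=0.086400, refl=0.086400·1.000000=0.0864; V=1.568000+0.086400+0.086400=1.7408
k=8 src: inc=0.086400, refl=0.086400·0.600000=0.0518; V=1.654400+0.086400+0.051840=1.7926
k=9 load: inc=0.051840, refl=0.051840·1.000000=0.0518; V=1.740800+0.051840+0.051840=1.8445

0 0 source 0.4000
1 5 load 0.8000
2 10 source 1.0400
3 15 load 1.2800
4 20 source 1.4240
5 25 load 1.5680
6 30 source 1.6544
7 35 load 1.7408
8 40 source 1.7926
9 45 load 1.8445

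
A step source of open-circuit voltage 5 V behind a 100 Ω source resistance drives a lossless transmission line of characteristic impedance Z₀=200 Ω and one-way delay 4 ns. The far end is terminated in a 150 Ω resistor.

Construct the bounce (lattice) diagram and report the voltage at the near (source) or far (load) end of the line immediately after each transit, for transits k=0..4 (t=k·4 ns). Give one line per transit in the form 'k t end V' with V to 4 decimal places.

0 0 source 3.3333
1 4 load 2.8571
2 8 source 3.0159
3 12 load 2.9932
4 16 source 3.0008

Γ_L=-0.142857, Γ_S=-0.333333; launch V₁=5·200/300=3.333333
k=0 src: V=3.3333
k=1 load: inc=3.333333, refl=3.333333·-0.142857=-0.4762; V=0.000000+3.333333+-0.476190=2.8571
k=2 src: inc=-0.476190, refl=-0.476190·-0.333333=0.1587; V=3.333333+-0.476190+0.158730=3.0159
k=3 load: inc=0.158730, refl=0.158730·-0.142857=-0.0227; V=2.857143+0.158730+-0.022676=2.9932
k=4 src: inc=-0.022676, refl=-0.022676·-0.333333=0.0076; V=3.015873+-0.022676+0.007559=3.0008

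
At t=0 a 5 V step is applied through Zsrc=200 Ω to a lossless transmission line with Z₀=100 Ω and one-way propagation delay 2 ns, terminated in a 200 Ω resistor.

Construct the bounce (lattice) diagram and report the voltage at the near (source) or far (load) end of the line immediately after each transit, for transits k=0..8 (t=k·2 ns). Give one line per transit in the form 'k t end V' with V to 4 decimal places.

0 0 source 1.6667
1 2 load 2.2222
2 4 source 2.4074
3 6 load 2.4691
4 8 source 2.4897
5 10 load 2.4966
6 12 source 2.4989
7 14 load 2.4996
8 16 source 2.4999

Γ_L=0.333333, Γ_S=0.333333; launch V₁=5·100/300=1.666667
k=0 src: V=1.6667
k=1 load: inc=1.666667, refl=1.666667·0.333333=0.5556; V=0.000000+1.666667+0.555556=2.2222
k=2 src: inc=0.555556, refl=0.555556·0.333333=0.1852; V=1.666667+0.555556+0.185185=2.4074
k=3 load: inc=0.185185, refl=0.185185·0.333333=0.0617; V=2.222222+0.185185+0.061728=2.4691
k=4 src: inc=0.061728, refl=0.061728·0.333333=0.0206; V=2.407407+0.061728+0.020576=2.4897
k=5 load: inc=0.020576, refl=0.020576·0.333333=0.0069; V=2.469136+0.020576+0.006859=2.4966
k=6 src: inc=0.006859, refl=0.006859·0.333333=0.0023; V=2.489712+0.006859+0.002286=2.4989
k=7 load: inc=0.002286, refl=0.002286·0.333333=0.0008; V=2.496571+0.002286+0.000762=2.4996
k=8 src: inc=0.000762, refl=0.000762·0.333333=0.0003; V=2.498857+0.000762+0.000254=2.4999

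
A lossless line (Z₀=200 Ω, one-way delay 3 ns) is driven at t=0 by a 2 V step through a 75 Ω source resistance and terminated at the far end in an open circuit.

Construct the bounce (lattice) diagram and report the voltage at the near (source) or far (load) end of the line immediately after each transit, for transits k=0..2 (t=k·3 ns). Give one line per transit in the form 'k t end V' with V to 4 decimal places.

0 0 source 1.4545
1 3 load 2.9091
2 6 source 2.2479

Γ_L=1.000000, Γ_S=-0.454545; launch V₁=2·200/275=1.454545
k=0 src: V=1.4545
k=1 load: inc=1.454545, refl=1.454545·1.000000=1.4545; V=0.000000+1.454545+1.454545=2.9091
k=2 src: inc=1.454545, refl=1.454545·-0.454545=-0.6612; V=1.454545+1.454545+-0.661157=2.2479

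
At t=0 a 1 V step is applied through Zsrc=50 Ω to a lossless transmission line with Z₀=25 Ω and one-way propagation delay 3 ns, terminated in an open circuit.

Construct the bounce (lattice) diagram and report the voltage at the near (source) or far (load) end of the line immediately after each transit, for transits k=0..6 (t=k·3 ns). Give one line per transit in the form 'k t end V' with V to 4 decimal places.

Γ_L=1.000000, Γ_S=0.333333; launch V₁=1·25/75=0.333333
k=0 src: V=0.3333
k=1 load: inc=0.333333, refl=0.333333·1.000000=0.3333; V=0.000000+0.333333+0.333333=0.6667
k=2 src: inc=0.333333, refl=0.333333·0.333333=0.1111; V=0.333333+0.333333+0.111111=0.7778
k=3 load: inc=0.111111, refl=0.111111·1.000000=0.1111; V=0.666667+0.111111+0.111111=0.8889
k=4 src: inc=0.111111, refl=0.111111·0.333333=0.0370; V=0.777778+0.111111+0.037037=0.9259
k=5 load: inc=0.037037, refl=0.037037·1.000000=0.0370; V=0.888889+0.037037+0.037037=0.9630
k=6 src: inc=0.037037, refl=0.037037·0.333333=0.0123; V=0.925926+0.037037+0.012346=0.9753

0 0 source 0.3333
1 3 load 0.6667
2 6 source 0.7778
3 9 load 0.8889
4 12 source 0.9259
5 15 load 0.9630
6 18 source 0.9753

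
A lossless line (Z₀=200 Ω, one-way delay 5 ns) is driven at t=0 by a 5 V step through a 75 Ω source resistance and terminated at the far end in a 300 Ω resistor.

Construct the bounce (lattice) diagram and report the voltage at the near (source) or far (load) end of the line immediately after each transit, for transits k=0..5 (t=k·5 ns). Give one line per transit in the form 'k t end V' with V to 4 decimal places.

0 0 source 3.6364
1 5 load 4.3636
2 10 source 4.0331
3 15 load 3.9669
4 20 source 3.9970
5 25 load 4.0030

Γ_L=0.200000, Γ_S=-0.454545; launch V₁=5·200/275=3.636364
k=0 src: V=3.6364
k=1 load: inc=3.636364, refl=3.636364·0.200000=0.7273; V=0.000000+3.636364+0.727273=4.3636
k=2 src: inc=0.727273, refl=0.727273·-0.454545=-0.3306; V=3.636364+0.727273+-0.330579=4.0331
k=3 load: inc=-0.330579, refl=-0.330579·0.200000=-0.0661; V=4.363636+-0.330579+-0.066116=3.9669
k=4 src: inc=-0.066116, refl=-0.066116·-0.454545=0.0301; V=4.033058+-0.066116+0.030053=3.9970
k=5 load: inc=0.030053, refl=0.030053·0.200000=0.0060; V=3.966942+0.030053+0.006011=4.0030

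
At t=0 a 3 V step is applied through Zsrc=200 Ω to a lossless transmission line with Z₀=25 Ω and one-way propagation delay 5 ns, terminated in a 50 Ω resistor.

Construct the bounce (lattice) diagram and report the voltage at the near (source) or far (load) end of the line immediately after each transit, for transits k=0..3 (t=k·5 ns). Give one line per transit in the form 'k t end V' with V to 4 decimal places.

0 0 source 0.3333
1 5 load 0.4444
2 10 source 0.5309
3 15 load 0.5597

Γ_L=0.333333, Γ_S=0.777778; launch V₁=3·25/225=0.333333
k=0 src: V=0.3333
k=1 load: inc=0.333333, refl=0.333333·0.333333=0.1111; V=0.000000+0.333333+0.111111=0.4444
k=2 src: inc=0.111111, refl=0.111111·0.777778=0.0864; V=0.333333+0.111111+0.086420=0.5309
k=3 load: inc=0.086420, refl=0.086420·0.333333=0.0288; V=0.444444+0.086420+0.028807=0.5597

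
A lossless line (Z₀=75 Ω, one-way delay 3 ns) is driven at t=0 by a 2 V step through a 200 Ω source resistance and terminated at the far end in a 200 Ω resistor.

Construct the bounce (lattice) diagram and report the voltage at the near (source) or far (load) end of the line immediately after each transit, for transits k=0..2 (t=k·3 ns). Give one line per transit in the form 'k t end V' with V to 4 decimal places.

0 0 source 0.5455
1 3 load 0.7934
2 6 source 0.9061

Γ_L=0.454545, Γ_S=0.454545; launch V₁=2·75/275=0.545455
k=0 src: V=0.5455
k=1 load: inc=0.545455, refl=0.545455·0.454545=0.2479; V=0.000000+0.545455+0.247934=0.7934
k=2 src: inc=0.247934, refl=0.247934·0.454545=0.1127; V=0.545455+0.247934+0.112697=0.9061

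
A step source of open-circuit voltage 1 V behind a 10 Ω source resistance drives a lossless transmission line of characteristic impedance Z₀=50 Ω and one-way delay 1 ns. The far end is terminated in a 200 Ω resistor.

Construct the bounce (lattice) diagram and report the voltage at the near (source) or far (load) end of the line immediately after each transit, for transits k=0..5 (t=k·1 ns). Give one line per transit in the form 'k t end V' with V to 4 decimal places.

0 0 source 0.8333
1 1 load 1.3333
2 2 source 1.0000
3 3 load 0.8000
4 4 source 0.9333
5 5 load 1.0133

Γ_L=0.600000, Γ_S=-0.666667; launch V₁=1·50/60=0.833333
k=0 src: V=0.8333
k=1 load: inc=0.833333, refl=0.833333·0.600000=0.5000; V=0.000000+0.833333+0.500000=1.3333
k=2 src: inc=0.500000, refl=0.500000·-0.666667=-0.3333; V=0.833333+0.500000+-0.333333=1.0000
k=3 load: inc=-0.333333, refl=-0.333333·0.600000=-0.2000; V=1.333333+-0.333333+-0.200000=0.8000
k=4 src: inc=-0.200000, refl=-0.200000·-0.666667=0.1333; V=1.000000+-0.200000+0.133333=0.9333
k=5 load: inc=0.133333, refl=0.133333·0.600000=0.0800; V=0.800000+0.133333+0.080000=1.0133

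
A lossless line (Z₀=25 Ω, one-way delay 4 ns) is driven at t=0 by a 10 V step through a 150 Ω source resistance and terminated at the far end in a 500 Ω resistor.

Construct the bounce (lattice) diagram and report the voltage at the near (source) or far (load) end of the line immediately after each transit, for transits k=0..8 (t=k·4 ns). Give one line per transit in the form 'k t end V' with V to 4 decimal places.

0 0 source 1.4286
1 4 load 2.7211
2 8 source 3.6443
3 12 load 4.4796
4 16 source 5.0763
5 20 load 5.6161
6 24 source 6.0017
7 28 load 6.3505
8 32 source 6.5997

Γ_L=0.904762, Γ_S=0.714286; launch V₁=10·25/175=1.428571
k=0 src: V=1.4286
k=1 load: inc=1.428571, refl=1.428571·0.904762=1.2925; V=0.000000+1.428571+1.292517=2.7211
k=2 src: inc=1.292517, refl=1.292517·0.714286=0.9232; V=1.428571+1.292517+0.923226=3.6443
k=3 load: inc=0.923226, refl=0.923226·0.904762=0.8353; V=2.721088+0.923226+0.835300=4.4796
k=4 src: inc=0.835300, refl=0.835300·0.714286=0.5966; V=3.644315+0.835300+0.596643=5.0763
k=5 load: inc=0.596643, refl=0.596643·0.904762=0.5398; V=4.479615+0.596643+0.539820=5.6161
k=6 src: inc=0.539820, refl=0.539820·0.714286=0.3856; V=5.076258+0.539820+0.385586=6.0017
k=7 load: inc=0.385586, refl=0.385586·0.904762=0.3489; V=5.616078+0.385586+0.348863=6.3505
k=8 src: inc=0.348863, refl=0.348863·0.714286=0.2492; V=6.001663+0.348863+0.249188=6.5997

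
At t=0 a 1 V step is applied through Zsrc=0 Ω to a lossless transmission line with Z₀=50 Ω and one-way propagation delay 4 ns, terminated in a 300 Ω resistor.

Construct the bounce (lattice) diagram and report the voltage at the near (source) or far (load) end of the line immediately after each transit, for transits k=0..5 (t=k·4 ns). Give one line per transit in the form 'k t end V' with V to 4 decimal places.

0 0 source 1.0000
1 4 load 1.7143
2 8 source 1.0000
3 12 load 0.4898
4 16 source 1.0000
5 20 load 1.3644

Γ_L=0.714286, Γ_S=-1.000000; launch V₁=1·50/50=1.000000
k=0 src: V=1.0000
k=1 load: inc=1.000000, refl=1.000000·0.714286=0.7143; V=0.000000+1.000000+0.714286=1.7143
k=2 src: inc=0.714286, refl=0.714286·-1.000000=-0.7143; V=1.000000+0.714286+-0.714286=1.0000
k=3 load: inc=-0.714286, refl=-0.714286·0.714286=-0.5102; V=1.714286+-0.714286+-0.510204=0.4898
k=4 src: inc=-0.510204, refl=-0.510204·-1.000000=0.5102; V=1.000000+-0.510204+0.510204=1.0000
k=5 load: inc=0.510204, refl=0.510204·0.714286=0.3644; V=0.489796+0.510204+0.364431=1.3644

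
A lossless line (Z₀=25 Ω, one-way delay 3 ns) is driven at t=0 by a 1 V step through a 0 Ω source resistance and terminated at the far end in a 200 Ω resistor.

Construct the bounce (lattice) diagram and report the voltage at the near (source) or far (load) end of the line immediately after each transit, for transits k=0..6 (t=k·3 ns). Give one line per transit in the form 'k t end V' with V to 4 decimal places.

0 0 source 1.0000
1 3 load 1.7778
2 6 source 1.0000
3 9 load 0.3951
4 12 source 1.0000
5 15 load 1.4705
6 18 source 1.0000

Γ_L=0.777778, Γ_S=-1.000000; launch V₁=1·25/25=1.000000
k=0 src: V=1.0000
k=1 load: inc=1.000000, refl=1.000000·0.777778=0.7778; V=0.000000+1.000000+0.777778=1.7778
k=2 src: inc=0.777778, refl=0.777778·-1.000000=-0.7778; V=1.000000+0.777778+-0.777778=1.0000
k=3 load: inc=-0.777778, refl=-0.777778·0.777778=-0.6049; V=1.777778+-0.777778+-0.604938=0.3951
k=4 src: inc=-0.604938, refl=-0.604938·-1.000000=0.6049; V=1.000000+-0.604938+0.604938=1.0000
k=5 load: inc=0.604938, refl=0.604938·0.777778=0.4705; V=0.395062+0.604938+0.470508=1.4705
k=6 src: inc=0.470508, refl=0.470508·-1.000000=-0.4705; V=1.000000+0.470508+-0.470508=1.0000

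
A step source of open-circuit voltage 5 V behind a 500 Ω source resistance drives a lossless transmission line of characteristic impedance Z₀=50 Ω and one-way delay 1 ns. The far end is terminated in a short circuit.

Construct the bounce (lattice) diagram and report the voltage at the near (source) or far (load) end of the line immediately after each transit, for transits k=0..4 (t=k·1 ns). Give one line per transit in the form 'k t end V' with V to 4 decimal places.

Γ_L=-1.000000, Γ_S=0.818182; launch V₁=5·50/550=0.454545
k=0 src: V=0.4545
k=1 load: inc=0.454545, refl=0.454545·-1.000000=-0.4545; V=0.000000+0.454545+-0.454545=0.0000
k=2 src: inc=-0.454545, refl=-0.454545·0.818182=-0.3719; V=0.454545+-0.454545+-0.371901=-0.3719
k=3 load: inc=-0.371901, refl=-0.371901·-1.000000=0.3719; V=0.000000+-0.371901+0.371901=0.0000
k=4 src: inc=0.371901, refl=0.371901·0.818182=0.3043; V=-0.371901+0.371901+0.304282=0.3043

0 0 source 0.4545
1 1 load 0.0000
2 2 source -0.3719
3 3 load 0.0000
4 4 source 0.3043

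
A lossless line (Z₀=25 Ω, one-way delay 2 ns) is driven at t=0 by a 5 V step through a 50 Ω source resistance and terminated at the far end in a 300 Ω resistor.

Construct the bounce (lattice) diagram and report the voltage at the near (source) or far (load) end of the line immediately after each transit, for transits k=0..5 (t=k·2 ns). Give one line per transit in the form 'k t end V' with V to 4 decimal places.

Γ_L=0.846154, Γ_S=0.333333; launch V₁=5·25/75=1.666667
k=0 src: V=1.6667
k=1 load: inc=1.666667, refl=1.666667·0.846154=1.4103; V=0.000000+1.666667+1.410256=3.0769
k=2 src: inc=1.410256, refl=1.410256·0.333333=0.4701; V=1.666667+1.410256+0.470085=3.5470
k=3 load: inc=0.470085, refl=0.470085·0.846154=0.3978; V=3.076923+0.470085+0.397765=3.9448
k=4 src: inc=0.397765, refl=0.397765·0.333333=0.1326; V=3.547009+0.397765+0.132588=4.0774
k=5 load: inc=0.132588, refl=0.132588·0.846154=0.1122; V=3.944773+0.132588+0.112190=4.1896

0 0 source 1.6667
1 2 load 3.0769
2 4 source 3.5470
3 6 load 3.9448
4 8 source 4.0774
5 10 load 4.1896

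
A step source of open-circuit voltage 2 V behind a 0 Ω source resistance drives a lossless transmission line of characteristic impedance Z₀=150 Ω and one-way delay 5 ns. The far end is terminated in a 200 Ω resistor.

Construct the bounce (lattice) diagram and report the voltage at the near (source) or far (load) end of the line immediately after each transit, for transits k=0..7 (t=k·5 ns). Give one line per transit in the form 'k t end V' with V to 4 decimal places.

0 0 source 2.0000
1 5 load 2.2857
2 10 source 2.0000
3 15 load 1.9592
4 20 source 2.0000
5 25 load 2.0058
6 30 source 2.0000
7 35 load 1.9992

Γ_L=0.142857, Γ_S=-1.000000; launch V₁=2·150/150=2.000000
k=0 src: V=2.0000
k=1 load: inc=2.000000, refl=2.000000·0.142857=0.2857; V=0.000000+2.000000+0.285714=2.2857
k=2 src: inc=0.285714, refl=0.285714·-1.000000=-0.2857; V=2.000000+0.285714+-0.285714=2.0000
k=3 load: inc=-0.285714, refl=-0.285714·0.142857=-0.0408; V=2.285714+-0.285714+-0.040816=1.9592
k=4 src: inc=-0.040816, refl=-0.040816·-1.000000=0.0408; V=2.000000+-0.040816+0.040816=2.0000
k=5 load: inc=0.040816, refl=0.040816·0.142857=0.0058; V=1.959184+0.040816+0.005831=2.0058
k=6 src: inc=0.005831, refl=0.005831·-1.000000=-0.0058; V=2.000000+0.005831+-0.005831=2.0000
k=7 load: inc=-0.005831, refl=-0.005831·0.142857=-0.0008; V=2.005831+-0.005831+-0.000833=1.9992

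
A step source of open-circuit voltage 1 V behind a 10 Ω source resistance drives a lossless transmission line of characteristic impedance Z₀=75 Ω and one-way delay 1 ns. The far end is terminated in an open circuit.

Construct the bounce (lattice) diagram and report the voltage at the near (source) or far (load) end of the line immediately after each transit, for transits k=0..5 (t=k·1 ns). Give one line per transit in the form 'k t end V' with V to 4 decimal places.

Γ_L=1.000000, Γ_S=-0.764706; launch V₁=1·75/85=0.882353
k=0 src: V=0.8824
k=1 load: inc=0.882353, refl=0.882353·1.000000=0.8824; V=0.000000+0.882353+0.882353=1.7647
k=2 src: inc=0.882353, refl=0.882353·-0.764706=-0.6747; V=0.882353+0.882353+-0.674740=1.0900
k=3 load: inc=-0.674740, refl=-0.674740·1.000000=-0.6747; V=1.764706+-0.674740+-0.674740=0.4152
k=4 src: inc=-0.674740, refl=-0.674740·-0.764706=0.5160; V=1.089965+-0.674740+0.515978=0.9312
k=5 load: inc=0.515978, refl=0.515978·1.000000=0.5160; V=0.415225+0.515978+0.515978=1.4472

0 0 source 0.8824
1 1 load 1.7647
2 2 source 1.0900
3 3 load 0.4152
4 4 source 0.9312
5 5 load 1.4472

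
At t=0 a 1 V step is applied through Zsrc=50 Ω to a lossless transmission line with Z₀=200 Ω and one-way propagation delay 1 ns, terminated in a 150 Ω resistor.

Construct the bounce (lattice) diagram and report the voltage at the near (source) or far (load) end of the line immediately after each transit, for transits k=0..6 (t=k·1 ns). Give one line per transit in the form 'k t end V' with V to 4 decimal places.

Γ_L=-0.142857, Γ_S=-0.600000; launch V₁=1·200/250=0.800000
k=0 src: V=0.8000
k=1 load: inc=0.800000, refl=0.800000·-0.142857=-0.1143; V=0.000000+0.800000+-0.114286=0.6857
k=2 src: inc=-0.114286, refl=-0.114286·-0.600000=0.0686; V=0.800000+-0.114286+0.068571=0.7543
k=3 load: inc=0.068571, refl=0.068571·-0.142857=-0.0098; V=0.685714+0.068571+-0.009796=0.7445
k=4 src: inc=-0.009796, refl=-0.009796·-0.600000=0.0059; V=0.754286+-0.009796+0.005878=0.7504
k=5 load: inc=0.005878, refl=0.005878·-0.142857=-0.0008; V=0.744490+0.005878+-0.000840=0.7495
k=6 src: inc=-0.000840, refl=-0.000840·-0.600000=0.0005; V=0.750367+-0.000840+0.000504=0.7500

0 0 source 0.8000
1 1 load 0.6857
2 2 source 0.7543
3 3 load 0.7445
4 4 source 0.7504
5 5 load 0.7495
6 6 source 0.7500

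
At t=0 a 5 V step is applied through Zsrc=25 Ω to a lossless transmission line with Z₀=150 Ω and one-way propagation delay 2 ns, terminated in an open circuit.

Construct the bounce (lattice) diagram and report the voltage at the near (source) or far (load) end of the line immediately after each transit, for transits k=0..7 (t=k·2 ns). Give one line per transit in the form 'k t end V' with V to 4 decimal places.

Γ_L=1.000000, Γ_S=-0.714286; launch V₁=5·150/175=4.285714
k=0 src: V=4.2857
k=1 load: inc=4.285714, refl=4.285714·1.000000=4.2857; V=0.000000+4.285714+4.285714=8.5714
k=2 src: inc=4.285714, refl=4.285714·-0.714286=-3.0612; V=4.285714+4.285714+-3.061224=5.5102
k=3 load: inc=-3.061224, refl=-3.061224·1.000000=-3.0612; V=8.571429+-3.061224+-3.061224=2.4490
k=4 src: inc=-3.061224, refl=-3.061224·-0.714286=2.1866; V=5.510204+-3.061224+2.186589=4.6356
k=5 load: inc=2.186589, refl=2.186589·1.000000=2.1866; V=2.448980+2.186589+2.186589=6.8222
k=6 src: inc=2.186589, refl=2.186589·-0.714286=-1.5618; V=4.635569+2.186589+-1.561849=5.2603
k=7 load: inc=-1.561849, refl=-1.561849·1.000000=-1.5618; V=6.822157+-1.561849+-1.561849=3.6985

0 0 source 4.2857
1 2 load 8.5714
2 4 source 5.5102
3 6 load 2.4490
4 8 source 4.6356
5 10 load 6.8222
6 12 source 5.2603
7 14 load 3.6985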